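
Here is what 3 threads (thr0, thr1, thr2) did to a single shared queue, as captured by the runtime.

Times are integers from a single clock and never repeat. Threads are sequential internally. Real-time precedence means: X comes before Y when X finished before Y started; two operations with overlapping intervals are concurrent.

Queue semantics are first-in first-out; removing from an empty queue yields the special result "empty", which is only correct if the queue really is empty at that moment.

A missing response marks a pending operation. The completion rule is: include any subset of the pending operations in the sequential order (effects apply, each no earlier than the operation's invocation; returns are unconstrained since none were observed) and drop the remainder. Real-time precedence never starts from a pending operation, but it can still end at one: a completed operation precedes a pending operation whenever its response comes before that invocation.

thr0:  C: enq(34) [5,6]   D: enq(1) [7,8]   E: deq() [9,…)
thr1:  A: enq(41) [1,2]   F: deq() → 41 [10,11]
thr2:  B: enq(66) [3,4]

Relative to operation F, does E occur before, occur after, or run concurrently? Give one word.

concurrent

E spans [9,…), F spans [10,11]
the intervals overlap in both directions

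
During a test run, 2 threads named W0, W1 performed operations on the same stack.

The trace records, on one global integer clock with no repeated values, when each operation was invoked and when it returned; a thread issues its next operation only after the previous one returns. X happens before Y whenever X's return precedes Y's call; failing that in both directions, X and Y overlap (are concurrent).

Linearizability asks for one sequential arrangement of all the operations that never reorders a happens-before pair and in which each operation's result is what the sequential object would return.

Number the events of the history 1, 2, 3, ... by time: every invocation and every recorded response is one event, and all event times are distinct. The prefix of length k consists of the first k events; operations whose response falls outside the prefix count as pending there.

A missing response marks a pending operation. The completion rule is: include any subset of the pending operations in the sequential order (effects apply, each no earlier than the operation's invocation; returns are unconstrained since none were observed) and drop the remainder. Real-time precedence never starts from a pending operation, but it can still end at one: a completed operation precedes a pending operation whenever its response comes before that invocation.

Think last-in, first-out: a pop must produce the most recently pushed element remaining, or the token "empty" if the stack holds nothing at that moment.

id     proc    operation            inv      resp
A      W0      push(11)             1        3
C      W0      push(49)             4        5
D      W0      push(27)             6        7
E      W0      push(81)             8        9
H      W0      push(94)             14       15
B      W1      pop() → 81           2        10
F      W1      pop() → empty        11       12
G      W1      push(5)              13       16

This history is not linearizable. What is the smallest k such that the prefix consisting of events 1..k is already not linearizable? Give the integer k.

12

one valid order for events 1..11 is A, C, D, E, B:
1. A push(11), leaving stack <11>
2. C push(49), leaving stack <11,49>
3. D push(27), leaving stack <11,49,27>
4. E push(81), leaving stack <11,49,27,81>
5. B pop() → 81, leaving stack <11,49,27>
include event 12 — F responding at 12 — and every candidate order breaks
one such order, A, B, C, D, E, F, breaks at step 2 where B pop() → 81 is illegal
one such order, A, C, B, D, E, F, breaks at step 3 where B pop() → 81 is illegal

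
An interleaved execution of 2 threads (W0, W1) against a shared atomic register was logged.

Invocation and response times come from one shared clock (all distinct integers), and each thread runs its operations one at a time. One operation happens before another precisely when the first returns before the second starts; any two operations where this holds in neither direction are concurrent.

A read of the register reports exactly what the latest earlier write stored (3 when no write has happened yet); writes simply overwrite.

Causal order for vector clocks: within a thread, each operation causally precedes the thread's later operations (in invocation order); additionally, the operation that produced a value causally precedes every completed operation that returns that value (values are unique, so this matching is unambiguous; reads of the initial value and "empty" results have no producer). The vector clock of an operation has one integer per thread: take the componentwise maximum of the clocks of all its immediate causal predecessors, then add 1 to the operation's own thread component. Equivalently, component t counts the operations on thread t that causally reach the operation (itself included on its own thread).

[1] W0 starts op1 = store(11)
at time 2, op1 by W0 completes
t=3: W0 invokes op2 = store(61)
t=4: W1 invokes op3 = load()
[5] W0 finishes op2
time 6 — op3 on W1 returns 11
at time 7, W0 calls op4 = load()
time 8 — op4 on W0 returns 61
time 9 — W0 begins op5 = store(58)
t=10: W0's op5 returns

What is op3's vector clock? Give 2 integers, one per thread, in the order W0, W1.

op1 (invocation 1): nothing precedes it; W0's component alone gives (1, 0)
merge at op3 (invoked 4): VC(op1)=(1, 0), own-thread bump on W1 → (1, 1)
merge at op2 (invoked 3): VC(op1)=(1, 0), own-thread bump on W0 → (2, 0)
merge at op4 (invoked 7): VC(op2)=(2, 0), own-thread bump on W0 → (3, 0)
merge at op5 (invoked 9): VC(op4)=(3, 0), own-thread bump on W0 → (4, 0)
target: VC(op3) = (1, 1)

(1, 1)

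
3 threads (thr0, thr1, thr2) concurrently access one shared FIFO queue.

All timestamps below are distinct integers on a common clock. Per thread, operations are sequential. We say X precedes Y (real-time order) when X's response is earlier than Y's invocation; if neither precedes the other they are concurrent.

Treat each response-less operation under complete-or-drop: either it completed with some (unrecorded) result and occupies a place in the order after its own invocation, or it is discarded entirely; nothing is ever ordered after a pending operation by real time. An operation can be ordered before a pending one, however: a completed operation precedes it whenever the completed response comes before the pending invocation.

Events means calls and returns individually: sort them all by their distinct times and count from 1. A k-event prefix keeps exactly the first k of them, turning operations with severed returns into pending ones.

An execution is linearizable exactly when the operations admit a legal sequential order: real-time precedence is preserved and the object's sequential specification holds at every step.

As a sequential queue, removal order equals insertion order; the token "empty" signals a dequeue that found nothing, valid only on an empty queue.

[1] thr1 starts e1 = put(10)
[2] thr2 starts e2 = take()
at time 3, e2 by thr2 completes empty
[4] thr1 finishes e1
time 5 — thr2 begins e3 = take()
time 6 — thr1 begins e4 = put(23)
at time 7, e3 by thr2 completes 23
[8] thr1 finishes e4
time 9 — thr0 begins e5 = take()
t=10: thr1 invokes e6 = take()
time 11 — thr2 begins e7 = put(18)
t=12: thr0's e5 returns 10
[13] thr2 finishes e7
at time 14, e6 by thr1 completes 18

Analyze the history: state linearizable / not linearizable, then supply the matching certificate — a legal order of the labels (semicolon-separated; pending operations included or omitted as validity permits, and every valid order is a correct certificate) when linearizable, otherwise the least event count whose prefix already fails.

through event 6 a valid linearization exists; event 7 (e3 responding at time 7) ends that
checked exhaustively: 2 real-time-consistent orders of 3 completed operations, zero legal FIFO queue replays
no completion choice of the 1 pending operation (e4) rescues it — every subset was tried
for example e1, e2, e3 (pending dropped) fails at step 2: e2 take() → empty is not legal there
for example e2, e1, e3 (pending dropped) fails at step 3: e3 take() → 23 is not legal there

not linearizable — minimal violating prefix: 7 events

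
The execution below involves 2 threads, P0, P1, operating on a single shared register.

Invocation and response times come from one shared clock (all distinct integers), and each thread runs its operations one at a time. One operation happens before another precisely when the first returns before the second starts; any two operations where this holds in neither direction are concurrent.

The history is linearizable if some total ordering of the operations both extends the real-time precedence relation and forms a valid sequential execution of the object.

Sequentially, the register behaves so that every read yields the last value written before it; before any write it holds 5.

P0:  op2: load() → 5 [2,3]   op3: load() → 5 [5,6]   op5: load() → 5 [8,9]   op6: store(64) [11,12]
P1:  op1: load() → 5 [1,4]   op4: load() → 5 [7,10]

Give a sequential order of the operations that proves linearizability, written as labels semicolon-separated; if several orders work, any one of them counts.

step 1: op1 load() → 5 — value 5
step 2: op2 load() → 5 — value 5
step 3: op3 load() → 5 — value 5
step 4: op4 load() → 5 — value 5
step 5: op5 load() → 5 — value 5
step 6: op6 store(64) — value 64

op1; op2; op3; op4; op5; op6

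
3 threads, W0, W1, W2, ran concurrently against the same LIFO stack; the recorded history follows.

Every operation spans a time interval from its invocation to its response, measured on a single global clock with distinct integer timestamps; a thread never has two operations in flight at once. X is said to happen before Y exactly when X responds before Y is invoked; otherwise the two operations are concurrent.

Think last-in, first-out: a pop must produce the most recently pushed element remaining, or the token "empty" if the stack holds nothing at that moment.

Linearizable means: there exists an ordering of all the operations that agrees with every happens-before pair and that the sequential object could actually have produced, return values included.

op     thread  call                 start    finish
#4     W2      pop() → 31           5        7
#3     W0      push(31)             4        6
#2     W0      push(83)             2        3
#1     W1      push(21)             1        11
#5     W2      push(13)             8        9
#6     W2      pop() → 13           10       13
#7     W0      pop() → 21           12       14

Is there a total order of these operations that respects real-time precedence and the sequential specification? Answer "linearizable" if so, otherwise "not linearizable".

linearizable

witness order: #2, #1, #3, #4, #5, #6, #7
1. #2 push(83), leaving stack <83>
2. #1 push(21), leaving stack <83,21>
3. #3 push(31), leaving stack <83,21,31>
4. #4 pop() → 31, leaving stack <83,21>
5. #5 push(13), leaving stack <83,21,13>
6. #6 pop() → 13, leaving stack <83,21>
7. #7 pop() → 21, leaving stack <83>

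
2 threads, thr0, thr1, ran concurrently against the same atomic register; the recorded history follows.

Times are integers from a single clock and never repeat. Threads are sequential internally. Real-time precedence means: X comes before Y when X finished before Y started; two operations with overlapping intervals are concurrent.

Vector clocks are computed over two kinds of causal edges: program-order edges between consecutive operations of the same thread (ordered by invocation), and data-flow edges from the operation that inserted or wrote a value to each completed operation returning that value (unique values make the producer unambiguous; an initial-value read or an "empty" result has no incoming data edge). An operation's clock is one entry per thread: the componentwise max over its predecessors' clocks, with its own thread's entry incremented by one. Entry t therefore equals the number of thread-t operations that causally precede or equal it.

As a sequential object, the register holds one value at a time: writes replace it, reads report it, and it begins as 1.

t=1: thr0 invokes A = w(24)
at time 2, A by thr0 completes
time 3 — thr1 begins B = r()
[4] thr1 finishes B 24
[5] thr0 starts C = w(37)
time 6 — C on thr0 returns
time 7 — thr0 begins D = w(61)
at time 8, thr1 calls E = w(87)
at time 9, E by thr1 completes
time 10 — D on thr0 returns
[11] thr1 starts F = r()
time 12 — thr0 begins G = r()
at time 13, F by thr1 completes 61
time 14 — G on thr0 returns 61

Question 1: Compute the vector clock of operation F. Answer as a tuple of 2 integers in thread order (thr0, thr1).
(3, 3)

invoked at 1, A has no predecessors; its own thr0 bump gives (1, 0)
VC(B, invoked at 3): max of VC(A)=(1, 0), then +1 on thread thr1 → (1, 1)
VC(C, invoked at 5): max of VC(A)=(1, 0), then +1 on thread thr0 → (2, 0)
VC(E, invoked at 8): max of VC(B)=(1, 1), then +1 on thread thr1 → (1, 2)
VC(D, invoked at 7): max of VC(C)=(2, 0), then +1 on thread thr0 → (3, 0)
VC(G, invoked at 12): max of VC(D)=(3, 0), then +1 on thread thr0 → (4, 0)
VC(F, invoked at 11): max of VC(D)=(3, 0), VC(E)=(1, 2), then +1 on thread thr1 → (3, 3)
target: VC(F) = (3, 3)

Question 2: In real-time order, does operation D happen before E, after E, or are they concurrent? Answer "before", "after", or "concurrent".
concurrent

D spans [7,10], E spans [8,9]
the intervals overlap in both directions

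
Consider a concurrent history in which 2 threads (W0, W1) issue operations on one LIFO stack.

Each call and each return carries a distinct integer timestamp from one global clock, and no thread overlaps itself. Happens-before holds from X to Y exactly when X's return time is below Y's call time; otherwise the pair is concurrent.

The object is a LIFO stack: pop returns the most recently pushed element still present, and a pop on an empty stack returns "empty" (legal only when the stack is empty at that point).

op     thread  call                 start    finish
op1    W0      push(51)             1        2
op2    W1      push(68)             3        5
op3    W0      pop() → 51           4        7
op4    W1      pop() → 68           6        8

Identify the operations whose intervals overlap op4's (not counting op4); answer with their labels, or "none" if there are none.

op3

concurrent with op4 ([6,8]): every op whose interval crosses 6..8
op1 [1,2]: before
op2 [3,5]: before
op3 [4,7]: concurrent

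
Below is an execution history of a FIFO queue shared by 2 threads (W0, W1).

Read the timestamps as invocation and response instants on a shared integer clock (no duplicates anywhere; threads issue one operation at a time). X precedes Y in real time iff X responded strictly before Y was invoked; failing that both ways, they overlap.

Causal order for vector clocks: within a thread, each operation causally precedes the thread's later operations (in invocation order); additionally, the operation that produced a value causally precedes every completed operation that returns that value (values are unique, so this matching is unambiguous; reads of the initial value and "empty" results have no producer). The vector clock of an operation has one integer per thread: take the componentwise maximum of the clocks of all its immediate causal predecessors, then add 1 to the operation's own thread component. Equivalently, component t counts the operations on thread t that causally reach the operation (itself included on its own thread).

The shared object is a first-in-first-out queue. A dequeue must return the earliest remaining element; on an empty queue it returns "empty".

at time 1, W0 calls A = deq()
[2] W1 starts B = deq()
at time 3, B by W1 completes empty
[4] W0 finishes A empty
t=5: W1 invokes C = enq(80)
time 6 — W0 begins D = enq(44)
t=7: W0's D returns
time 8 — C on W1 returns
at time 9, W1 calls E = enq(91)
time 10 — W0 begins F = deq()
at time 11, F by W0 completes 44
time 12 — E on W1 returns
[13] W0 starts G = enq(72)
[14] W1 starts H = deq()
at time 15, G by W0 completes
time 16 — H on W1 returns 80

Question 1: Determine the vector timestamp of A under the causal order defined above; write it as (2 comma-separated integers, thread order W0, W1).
Answer: (1, 0)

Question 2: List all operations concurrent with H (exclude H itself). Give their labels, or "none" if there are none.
Answer: G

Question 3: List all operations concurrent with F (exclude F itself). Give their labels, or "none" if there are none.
Answer: E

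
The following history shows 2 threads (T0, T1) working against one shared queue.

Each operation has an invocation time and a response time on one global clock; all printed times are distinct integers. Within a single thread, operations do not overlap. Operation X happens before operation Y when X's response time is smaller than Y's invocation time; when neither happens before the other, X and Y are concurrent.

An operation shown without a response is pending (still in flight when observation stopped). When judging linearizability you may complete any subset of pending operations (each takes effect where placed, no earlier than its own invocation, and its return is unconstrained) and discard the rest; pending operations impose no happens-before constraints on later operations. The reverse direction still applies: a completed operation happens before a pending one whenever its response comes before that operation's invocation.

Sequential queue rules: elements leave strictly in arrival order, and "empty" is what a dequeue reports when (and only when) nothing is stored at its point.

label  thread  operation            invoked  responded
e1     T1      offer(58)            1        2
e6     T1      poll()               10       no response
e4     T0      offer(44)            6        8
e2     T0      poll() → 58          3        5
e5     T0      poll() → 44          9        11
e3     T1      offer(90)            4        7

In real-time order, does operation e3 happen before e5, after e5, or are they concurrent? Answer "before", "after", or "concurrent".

e3 spans [4,7], e5 spans [9,11]
resp(e3)=7 < inv(e5)=9

before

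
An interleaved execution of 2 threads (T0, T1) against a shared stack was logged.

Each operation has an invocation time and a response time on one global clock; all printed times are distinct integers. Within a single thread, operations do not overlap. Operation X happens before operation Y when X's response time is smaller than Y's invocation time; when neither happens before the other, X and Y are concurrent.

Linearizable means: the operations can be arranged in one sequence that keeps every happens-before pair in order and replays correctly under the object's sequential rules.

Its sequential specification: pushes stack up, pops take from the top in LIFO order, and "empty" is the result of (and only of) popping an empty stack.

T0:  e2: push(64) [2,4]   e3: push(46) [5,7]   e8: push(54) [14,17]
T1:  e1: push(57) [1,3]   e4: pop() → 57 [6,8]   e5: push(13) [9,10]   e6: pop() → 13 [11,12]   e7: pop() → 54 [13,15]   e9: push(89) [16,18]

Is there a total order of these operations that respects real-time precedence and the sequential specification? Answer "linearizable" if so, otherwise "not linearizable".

a witness: e2, e1, e4, e3, e5, e6, e8, e7, e9
1. e2 push(64), leaving stack <64>
2. e1 push(57), leaving stack <64,57>
3. e4 pop() → 57, leaving stack <64>
4. e3 push(46), leaving stack <64,46>
5. e5 push(13), leaving stack <64,46,13>
6. e6 pop() → 13, leaving stack <64,46>
7. e8 push(54), leaving stack <64,46,54>
8. e7 pop() → 54, leaving stack <64,46>
9. e9 push(89), leaving stack <64,46,89>

linearizable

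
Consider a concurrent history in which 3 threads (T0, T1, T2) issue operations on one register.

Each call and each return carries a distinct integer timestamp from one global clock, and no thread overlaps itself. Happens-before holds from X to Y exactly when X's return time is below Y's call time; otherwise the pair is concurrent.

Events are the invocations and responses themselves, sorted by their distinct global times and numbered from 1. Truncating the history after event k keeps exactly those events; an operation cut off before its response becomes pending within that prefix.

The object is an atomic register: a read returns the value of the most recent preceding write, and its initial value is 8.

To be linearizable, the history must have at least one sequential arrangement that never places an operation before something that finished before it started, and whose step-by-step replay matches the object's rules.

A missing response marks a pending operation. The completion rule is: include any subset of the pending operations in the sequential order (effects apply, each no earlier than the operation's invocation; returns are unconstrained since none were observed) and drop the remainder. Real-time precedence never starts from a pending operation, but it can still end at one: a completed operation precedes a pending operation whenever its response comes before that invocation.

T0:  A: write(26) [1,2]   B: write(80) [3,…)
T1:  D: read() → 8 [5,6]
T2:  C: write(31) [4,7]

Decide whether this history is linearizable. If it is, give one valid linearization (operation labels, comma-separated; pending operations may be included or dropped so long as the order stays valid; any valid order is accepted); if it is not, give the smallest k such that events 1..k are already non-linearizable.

not linearizable — minimal violating prefix: 6 events

already the first 6 events (up to D's response at time 6) admit no linearization; the first 5 still do
the completed operations (2 total) allow one real-time order; the register replay rejects it
include/drop combinations of the 2 pending operations (B, C) were all tried; none helps
take A, D (pending dropped): step 2 already fails, because D read() → 8 cannot occur there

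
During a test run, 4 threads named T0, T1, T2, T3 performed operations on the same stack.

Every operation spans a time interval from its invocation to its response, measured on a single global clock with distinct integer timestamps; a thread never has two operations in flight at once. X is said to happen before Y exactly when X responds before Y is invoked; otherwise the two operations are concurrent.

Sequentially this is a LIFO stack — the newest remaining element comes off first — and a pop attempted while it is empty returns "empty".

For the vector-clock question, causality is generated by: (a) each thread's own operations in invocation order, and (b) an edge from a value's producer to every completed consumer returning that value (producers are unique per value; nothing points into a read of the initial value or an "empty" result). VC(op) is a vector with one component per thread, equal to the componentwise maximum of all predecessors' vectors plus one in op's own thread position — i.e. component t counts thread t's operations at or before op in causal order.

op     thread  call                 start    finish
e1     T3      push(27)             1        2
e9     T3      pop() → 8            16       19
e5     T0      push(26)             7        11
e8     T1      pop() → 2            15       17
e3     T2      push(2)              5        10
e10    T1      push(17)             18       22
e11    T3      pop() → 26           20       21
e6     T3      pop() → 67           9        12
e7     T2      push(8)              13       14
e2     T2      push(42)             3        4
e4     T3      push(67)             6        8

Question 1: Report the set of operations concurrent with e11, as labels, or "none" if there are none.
Answer: e10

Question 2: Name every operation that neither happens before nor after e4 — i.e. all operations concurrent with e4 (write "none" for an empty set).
Answer: e3, e5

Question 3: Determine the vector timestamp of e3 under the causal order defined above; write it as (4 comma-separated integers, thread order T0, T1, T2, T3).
Answer: (0, 0, 2, 0)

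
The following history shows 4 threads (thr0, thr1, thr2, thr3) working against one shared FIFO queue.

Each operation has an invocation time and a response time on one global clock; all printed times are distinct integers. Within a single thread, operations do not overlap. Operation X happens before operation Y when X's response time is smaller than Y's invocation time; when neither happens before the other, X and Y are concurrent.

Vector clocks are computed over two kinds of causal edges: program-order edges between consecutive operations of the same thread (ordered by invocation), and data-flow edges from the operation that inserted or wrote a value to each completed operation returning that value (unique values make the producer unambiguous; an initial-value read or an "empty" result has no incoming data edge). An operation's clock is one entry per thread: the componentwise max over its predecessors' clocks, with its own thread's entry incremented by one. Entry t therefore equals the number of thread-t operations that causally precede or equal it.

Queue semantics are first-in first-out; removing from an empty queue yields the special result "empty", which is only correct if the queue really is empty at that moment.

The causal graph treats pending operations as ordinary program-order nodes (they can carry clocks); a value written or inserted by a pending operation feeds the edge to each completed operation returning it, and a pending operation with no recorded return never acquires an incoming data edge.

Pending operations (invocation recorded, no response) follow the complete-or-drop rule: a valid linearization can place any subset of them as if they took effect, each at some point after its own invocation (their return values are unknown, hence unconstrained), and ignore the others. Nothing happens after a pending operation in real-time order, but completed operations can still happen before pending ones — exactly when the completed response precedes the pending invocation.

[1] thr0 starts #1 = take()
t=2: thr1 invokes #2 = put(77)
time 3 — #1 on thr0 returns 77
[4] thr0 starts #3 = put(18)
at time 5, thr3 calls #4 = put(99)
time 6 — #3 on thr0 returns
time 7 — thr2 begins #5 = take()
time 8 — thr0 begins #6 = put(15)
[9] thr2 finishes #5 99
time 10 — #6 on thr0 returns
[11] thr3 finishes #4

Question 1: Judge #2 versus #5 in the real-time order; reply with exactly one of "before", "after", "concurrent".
concurrent

#2 spans [2,…), #5 spans [7,9]
the intervals overlap in both directions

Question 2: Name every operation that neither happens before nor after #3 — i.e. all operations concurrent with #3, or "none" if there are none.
#2, #4

#3 runs from 4 to 6; window-overlapping ops are concurrent
#1 [1,3]: before
#2 [2,…): concurrent
#4 [5,11]: concurrent
#5 [7,9]: after
#6 [8,10]: after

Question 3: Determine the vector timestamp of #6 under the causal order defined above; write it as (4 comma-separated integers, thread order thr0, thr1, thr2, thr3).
(3, 1, 0, 0)

root op #4, invoked 5: fresh clock plus thr3's own tick → (0, 0, 0, 1)
root op #2, invoked 2: fresh clock plus thr1's own tick → (0, 1, 0, 0)
VC(#5, invoked at 7): max of VC(#4)=(0, 0, 0, 1), then +1 on thread thr2 → (0, 0, 1, 1)
VC(#1, invoked at 1): max of VC(#2)=(0, 1, 0, 0), then +1 on thread thr0 → (1, 1, 0, 0)
VC(#3, invoked at 4): max of VC(#1)=(1, 1, 0, 0), then +1 on thread thr0 → (2, 1, 0, 0)
VC(#6, invoked at 8): max of VC(#3)=(2, 1, 0, 0), then +1 on thread thr0 → (3, 1, 0, 0)
target: VC(#6) = (3, 1, 0, 0)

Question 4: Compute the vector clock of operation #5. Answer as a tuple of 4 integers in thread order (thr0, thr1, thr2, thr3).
(0, 0, 1, 1)

VC(#4, invoked at 5): no causal predecessors; +1 on thr3 → (0, 0, 0, 1)
VC(#2, invoked at 2): no causal predecessors; +1 on thr1 → (0, 1, 0, 0)
#5 (invocation 7): componentwise max over VC(#4)=(0, 0, 0, 1), +1 at thr2, giving (0, 0, 1, 1)
#1 (invocation 1): componentwise max over VC(#2)=(0, 1, 0, 0), +1 at thr0, giving (1, 1, 0, 0)
#3 (invocation 4): componentwise max over VC(#1)=(1, 1, 0, 0), +1 at thr0, giving (2, 1, 0, 0)
#6 (invocation 8): componentwise max over VC(#3)=(2, 1, 0, 0), +1 at thr0, giving (3, 1, 0, 0)
target: VC(#5) = (0, 0, 1, 1)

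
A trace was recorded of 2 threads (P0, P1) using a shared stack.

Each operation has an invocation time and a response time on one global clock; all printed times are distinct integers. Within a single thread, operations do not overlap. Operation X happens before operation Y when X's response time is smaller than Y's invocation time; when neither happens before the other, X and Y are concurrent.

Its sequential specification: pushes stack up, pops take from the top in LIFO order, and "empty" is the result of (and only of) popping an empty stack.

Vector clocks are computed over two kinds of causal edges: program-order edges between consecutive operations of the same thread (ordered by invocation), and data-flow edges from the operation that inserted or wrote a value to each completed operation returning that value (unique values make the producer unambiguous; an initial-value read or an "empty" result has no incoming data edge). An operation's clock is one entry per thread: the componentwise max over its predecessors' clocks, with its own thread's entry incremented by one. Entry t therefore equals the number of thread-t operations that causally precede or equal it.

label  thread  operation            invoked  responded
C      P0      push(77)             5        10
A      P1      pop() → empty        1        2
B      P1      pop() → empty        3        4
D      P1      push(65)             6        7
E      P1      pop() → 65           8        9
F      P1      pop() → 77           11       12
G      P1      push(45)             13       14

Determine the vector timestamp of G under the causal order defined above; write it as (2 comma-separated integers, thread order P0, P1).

(1, 6)

A, invoked 1, has no incoming edges; only P1's bump applies → (0, 1)
C, invoked 5, has no incoming edges; only P0's bump applies → (1, 0)
VC(B, invoked at 3): max of VC(A)=(0, 1), then +1 on thread P1 → (0, 2)
VC(D, invoked at 6): max of VC(B)=(0, 2), then +1 on thread P1 → (0, 3)
VC(E, invoked at 8): max of VC(D)=(0, 3), then +1 on thread P1 → (0, 4)
VC(F, invoked at 11): max of VC(C)=(1, 0), VC(E)=(0, 4), then +1 on thread P1 → (1, 5)
VC(G, invoked at 13): max of VC(F)=(1, 5), then +1 on thread P1 → (1, 6)
target: VC(G) = (1, 6)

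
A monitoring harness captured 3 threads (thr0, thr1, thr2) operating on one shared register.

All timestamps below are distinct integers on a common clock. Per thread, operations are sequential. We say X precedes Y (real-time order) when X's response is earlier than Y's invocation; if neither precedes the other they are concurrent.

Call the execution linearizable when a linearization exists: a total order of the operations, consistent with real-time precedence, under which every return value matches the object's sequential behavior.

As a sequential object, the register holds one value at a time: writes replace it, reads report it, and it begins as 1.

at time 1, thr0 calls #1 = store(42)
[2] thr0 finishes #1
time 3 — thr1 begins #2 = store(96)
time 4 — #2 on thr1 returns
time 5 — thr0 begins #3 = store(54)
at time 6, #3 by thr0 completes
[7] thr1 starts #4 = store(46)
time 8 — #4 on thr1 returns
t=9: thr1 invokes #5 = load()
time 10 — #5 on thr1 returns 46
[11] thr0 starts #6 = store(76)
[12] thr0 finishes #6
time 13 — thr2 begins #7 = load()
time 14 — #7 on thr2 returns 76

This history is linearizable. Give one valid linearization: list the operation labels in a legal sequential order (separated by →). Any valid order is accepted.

#1 → #2 → #3 → #4 → #5 → #6 → #7

after step 1 (#1 store(42)): value 42
after step 2 (#2 store(96)): value 96
after step 3 (#3 store(54)): value 54
after step 4 (#4 store(46)): value 46
after step 5 (#5 load() → 46): value 46
after step 6 (#6 store(76)): value 76
after step 7 (#7 load() → 76): value 76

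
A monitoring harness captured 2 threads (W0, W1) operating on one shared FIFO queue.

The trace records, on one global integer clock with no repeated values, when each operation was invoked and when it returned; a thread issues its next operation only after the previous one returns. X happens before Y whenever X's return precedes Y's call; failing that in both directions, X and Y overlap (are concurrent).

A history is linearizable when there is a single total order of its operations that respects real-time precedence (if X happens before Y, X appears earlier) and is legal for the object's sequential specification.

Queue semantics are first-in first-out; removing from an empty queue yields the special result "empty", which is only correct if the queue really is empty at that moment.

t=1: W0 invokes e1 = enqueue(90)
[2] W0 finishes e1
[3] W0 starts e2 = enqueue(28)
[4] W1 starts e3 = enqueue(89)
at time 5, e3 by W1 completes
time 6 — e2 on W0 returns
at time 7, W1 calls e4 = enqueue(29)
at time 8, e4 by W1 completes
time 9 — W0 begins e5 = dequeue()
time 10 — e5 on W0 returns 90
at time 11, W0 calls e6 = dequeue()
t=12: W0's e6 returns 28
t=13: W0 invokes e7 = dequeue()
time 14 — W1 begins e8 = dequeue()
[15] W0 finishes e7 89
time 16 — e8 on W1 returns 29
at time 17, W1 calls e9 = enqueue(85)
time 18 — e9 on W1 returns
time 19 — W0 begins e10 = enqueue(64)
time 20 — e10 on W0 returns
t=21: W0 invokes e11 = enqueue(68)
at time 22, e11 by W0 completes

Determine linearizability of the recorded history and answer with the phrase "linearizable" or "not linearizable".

linearizable

one valid linearization: e1, e2, e3, e4, e5, e6, e7, e8, e9, e10, e11
step 1: e1 enqueue(90) — queue <90>
step 2: e2 enqueue(28) — queue <90,28>
step 3: e3 enqueue(89) — queue <90,28,89>
step 4: e4 enqueue(29) — queue <90,28,89,29>
step 5: e5 dequeue() → 90 — queue <28,89,29>
step 6: e6 dequeue() → 28 — queue <89,29>
step 7: e7 dequeue() → 89 — queue <29>
step 8: e8 dequeue() → 29 — queue <>
step 9: e9 enqueue(85) — queue <85>
step 10: e10 enqueue(64) — queue <85,64>
step 11: e11 enqueue(68) — queue <85,64,68>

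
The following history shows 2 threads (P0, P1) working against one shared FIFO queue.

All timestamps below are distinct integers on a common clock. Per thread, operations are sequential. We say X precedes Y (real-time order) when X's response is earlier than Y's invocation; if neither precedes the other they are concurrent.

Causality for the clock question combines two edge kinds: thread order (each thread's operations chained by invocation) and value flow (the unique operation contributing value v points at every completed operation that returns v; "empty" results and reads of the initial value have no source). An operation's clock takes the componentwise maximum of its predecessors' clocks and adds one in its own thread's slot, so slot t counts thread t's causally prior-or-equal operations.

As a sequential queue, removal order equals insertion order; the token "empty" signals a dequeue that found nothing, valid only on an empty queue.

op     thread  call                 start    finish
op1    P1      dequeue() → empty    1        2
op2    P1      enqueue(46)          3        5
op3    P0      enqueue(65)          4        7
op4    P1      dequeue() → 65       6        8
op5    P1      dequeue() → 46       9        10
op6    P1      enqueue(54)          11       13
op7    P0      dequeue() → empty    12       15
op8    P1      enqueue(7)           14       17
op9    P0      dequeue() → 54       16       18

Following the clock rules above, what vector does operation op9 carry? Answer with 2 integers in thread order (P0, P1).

(3, 5)

op1 (invocation 1): nothing precedes it; P1's component alone gives (0, 1)
op3 (invocation 4): nothing precedes it; P0's component alone gives (1, 0)
op2, invoked 3, takes VC(op1)=(0, 1) under max, adds 1 for P1 → (0, 2)
op7, invoked 12, takes VC(op3)=(1, 0) under max, adds 1 for P0 → (2, 0)
op4, invoked 6, takes VC(op2)=(0, 2), VC(op3)=(1, 0) under max, adds 1 for P1 → (1, 3)
op5, invoked 9, takes VC(op2)=(0, 2), VC(op4)=(1, 3) under max, adds 1 for P1 → (1, 4)
op6, invoked 11, takes VC(op5)=(1, 4) under max, adds 1 for P1 → (1, 5)
op8, invoked 14, takes VC(op6)=(1, 5) under max, adds 1 for P1 → (1, 6)
op9, invoked 16, takes VC(op6)=(1, 5), VC(op7)=(2, 0) under max, adds 1 for P0 → (3, 5)
target: VC(op9) = (3, 5)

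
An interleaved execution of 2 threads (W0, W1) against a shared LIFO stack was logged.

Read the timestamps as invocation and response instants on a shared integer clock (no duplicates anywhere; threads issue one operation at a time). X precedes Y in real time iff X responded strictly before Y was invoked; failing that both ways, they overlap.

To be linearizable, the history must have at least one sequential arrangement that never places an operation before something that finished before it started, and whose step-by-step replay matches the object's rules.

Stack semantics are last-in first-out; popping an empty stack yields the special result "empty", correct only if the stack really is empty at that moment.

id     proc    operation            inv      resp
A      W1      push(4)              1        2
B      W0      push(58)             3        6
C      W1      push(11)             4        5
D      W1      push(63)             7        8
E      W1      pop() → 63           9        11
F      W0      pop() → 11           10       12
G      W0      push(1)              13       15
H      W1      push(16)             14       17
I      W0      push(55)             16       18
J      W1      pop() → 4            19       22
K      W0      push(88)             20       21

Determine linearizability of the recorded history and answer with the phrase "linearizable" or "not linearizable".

the violation lands at event 22, J's response at time 22: events 1..21 linearize, events 1..22 do not
checked exhaustively: 24 real-time-consistent orders of 11 completed operations, zero legal LIFO stack replays
sample order A, B, C, D, E, F, G, H, I, J, K stalls at step 10 — J pop() → 4 has no legal effect
sample order A, B, C, D, E, F, G, H, I, K, J stalls at step 11 — J pop() → 4 has no legal effect

not linearizable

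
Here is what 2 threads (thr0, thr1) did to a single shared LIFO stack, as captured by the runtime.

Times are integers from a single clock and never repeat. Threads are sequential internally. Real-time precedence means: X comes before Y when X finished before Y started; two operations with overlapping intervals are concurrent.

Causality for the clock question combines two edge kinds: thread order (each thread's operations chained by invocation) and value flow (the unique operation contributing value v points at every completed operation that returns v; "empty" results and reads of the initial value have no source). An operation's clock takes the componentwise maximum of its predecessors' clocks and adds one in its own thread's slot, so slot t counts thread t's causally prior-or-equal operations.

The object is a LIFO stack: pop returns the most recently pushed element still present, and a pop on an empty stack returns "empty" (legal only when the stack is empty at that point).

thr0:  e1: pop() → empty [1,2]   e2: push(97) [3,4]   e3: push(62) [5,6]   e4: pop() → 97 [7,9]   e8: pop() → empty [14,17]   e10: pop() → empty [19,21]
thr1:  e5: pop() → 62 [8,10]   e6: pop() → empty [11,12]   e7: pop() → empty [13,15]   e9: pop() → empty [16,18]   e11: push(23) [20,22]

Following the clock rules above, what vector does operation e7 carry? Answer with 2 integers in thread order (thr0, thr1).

(3, 3)

e1 (invocation 1): nothing precedes it; thr0's component alone gives (1, 0)
VC(e2, invoked at 3): max of VC(e1)=(1, 0), then +1 on thread thr0 → (2, 0)
VC(e3, invoked at 5): max of VC(e2)=(2, 0), then +1 on thread thr0 → (3, 0)
VC(e5, invoked at 8): max of VC(e3)=(3, 0), then +1 on thread thr1 → (3, 1)
VC(e4, invoked at 7): max of VC(e2)=(2, 0), VC(e3)=(3, 0), then +1 on thread thr0 → (4, 0)
VC(e6, invoked at 11): max of VC(e5)=(3, 1), then +1 on thread thr1 → (3, 2)
VC(e8, invoked at 14): max of VC(e4)=(4, 0), then +1 on thread thr0 → (5, 0)
VC(e7, invoked at 13): max of VC(e6)=(3, 2), then +1 on thread thr1 → (3, 3)
VC(e10, invoked at 19): max of VC(e8)=(5, 0), then +1 on thread thr0 → (6, 0)
VC(e9, invoked at 16): max of VC(e7)=(3, 3), then +1 on thread thr1 → (3, 4)
VC(e11, invoked at 20): max of VC(e9)=(3, 4), then +1 on thread thr1 → (3, 5)
target: VC(e7) = (3, 3)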